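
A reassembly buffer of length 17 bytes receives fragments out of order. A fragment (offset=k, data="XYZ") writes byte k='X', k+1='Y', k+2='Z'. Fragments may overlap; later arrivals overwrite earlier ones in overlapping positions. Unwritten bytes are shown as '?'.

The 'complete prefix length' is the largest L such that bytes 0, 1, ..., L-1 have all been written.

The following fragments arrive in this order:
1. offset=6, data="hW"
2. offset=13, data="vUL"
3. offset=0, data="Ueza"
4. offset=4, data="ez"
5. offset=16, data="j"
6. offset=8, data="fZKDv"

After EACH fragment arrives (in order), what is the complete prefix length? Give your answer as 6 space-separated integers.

Answer: 0 0 4 8 8 17

Derivation:
Fragment 1: offset=6 data="hW" -> buffer=??????hW????????? -> prefix_len=0
Fragment 2: offset=13 data="vUL" -> buffer=??????hW?????vUL? -> prefix_len=0
Fragment 3: offset=0 data="Ueza" -> buffer=Ueza??hW?????vUL? -> prefix_len=4
Fragment 4: offset=4 data="ez" -> buffer=UezaezhW?????vUL? -> prefix_len=8
Fragment 5: offset=16 data="j" -> buffer=UezaezhW?????vULj -> prefix_len=8
Fragment 6: offset=8 data="fZKDv" -> buffer=UezaezhWfZKDvvULj -> prefix_len=17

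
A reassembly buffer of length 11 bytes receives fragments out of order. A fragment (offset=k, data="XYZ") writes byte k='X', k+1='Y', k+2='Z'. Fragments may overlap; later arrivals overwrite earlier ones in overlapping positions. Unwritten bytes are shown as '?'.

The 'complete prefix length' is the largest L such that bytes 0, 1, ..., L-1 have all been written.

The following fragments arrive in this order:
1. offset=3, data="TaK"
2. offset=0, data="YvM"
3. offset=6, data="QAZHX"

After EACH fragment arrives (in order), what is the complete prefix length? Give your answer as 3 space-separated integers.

Answer: 0 6 11

Derivation:
Fragment 1: offset=3 data="TaK" -> buffer=???TaK????? -> prefix_len=0
Fragment 2: offset=0 data="YvM" -> buffer=YvMTaK????? -> prefix_len=6
Fragment 3: offset=6 data="QAZHX" -> buffer=YvMTaKQAZHX -> prefix_len=11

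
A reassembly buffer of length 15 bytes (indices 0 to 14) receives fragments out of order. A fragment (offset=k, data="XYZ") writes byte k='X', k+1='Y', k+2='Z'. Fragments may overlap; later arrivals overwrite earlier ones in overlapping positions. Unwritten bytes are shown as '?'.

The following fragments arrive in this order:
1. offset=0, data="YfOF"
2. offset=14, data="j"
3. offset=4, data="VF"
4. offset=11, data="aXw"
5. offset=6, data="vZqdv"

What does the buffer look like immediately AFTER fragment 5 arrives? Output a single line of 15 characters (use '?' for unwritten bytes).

Answer: YfOFVFvZqdvaXwj

Derivation:
Fragment 1: offset=0 data="YfOF" -> buffer=YfOF???????????
Fragment 2: offset=14 data="j" -> buffer=YfOF??????????j
Fragment 3: offset=4 data="VF" -> buffer=YfOFVF????????j
Fragment 4: offset=11 data="aXw" -> buffer=YfOFVF?????aXwj
Fragment 5: offset=6 data="vZqdv" -> buffer=YfOFVFvZqdvaXwj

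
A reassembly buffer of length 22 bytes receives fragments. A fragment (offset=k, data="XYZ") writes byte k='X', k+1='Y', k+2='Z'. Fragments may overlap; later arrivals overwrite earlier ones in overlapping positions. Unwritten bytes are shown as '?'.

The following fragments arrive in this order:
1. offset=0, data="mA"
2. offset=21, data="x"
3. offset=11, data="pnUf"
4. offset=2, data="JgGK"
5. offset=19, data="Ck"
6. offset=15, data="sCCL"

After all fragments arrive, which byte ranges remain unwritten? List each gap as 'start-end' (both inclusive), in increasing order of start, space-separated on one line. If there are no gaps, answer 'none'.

Answer: 6-10

Derivation:
Fragment 1: offset=0 len=2
Fragment 2: offset=21 len=1
Fragment 3: offset=11 len=4
Fragment 4: offset=2 len=4
Fragment 5: offset=19 len=2
Fragment 6: offset=15 len=4
Gaps: 6-10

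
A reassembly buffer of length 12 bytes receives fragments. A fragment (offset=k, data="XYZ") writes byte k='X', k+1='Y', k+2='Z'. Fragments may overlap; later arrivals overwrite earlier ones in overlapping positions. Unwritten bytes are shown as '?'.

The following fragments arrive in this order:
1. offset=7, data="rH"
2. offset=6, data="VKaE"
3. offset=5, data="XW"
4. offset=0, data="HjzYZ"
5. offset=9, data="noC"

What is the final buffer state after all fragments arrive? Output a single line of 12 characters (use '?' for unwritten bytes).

Answer: HjzYZXWKanoC

Derivation:
Fragment 1: offset=7 data="rH" -> buffer=???????rH???
Fragment 2: offset=6 data="VKaE" -> buffer=??????VKaE??
Fragment 3: offset=5 data="XW" -> buffer=?????XWKaE??
Fragment 4: offset=0 data="HjzYZ" -> buffer=HjzYZXWKaE??
Fragment 5: offset=9 data="noC" -> buffer=HjzYZXWKanoC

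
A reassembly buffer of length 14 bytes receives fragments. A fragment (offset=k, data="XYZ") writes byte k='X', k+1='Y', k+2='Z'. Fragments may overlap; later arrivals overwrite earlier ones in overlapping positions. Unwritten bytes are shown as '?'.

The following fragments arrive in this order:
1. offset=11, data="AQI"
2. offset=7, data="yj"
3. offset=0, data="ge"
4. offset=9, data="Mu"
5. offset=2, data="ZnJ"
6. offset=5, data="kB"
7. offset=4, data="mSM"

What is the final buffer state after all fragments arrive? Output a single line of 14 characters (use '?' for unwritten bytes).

Fragment 1: offset=11 data="AQI" -> buffer=???????????AQI
Fragment 2: offset=7 data="yj" -> buffer=???????yj??AQI
Fragment 3: offset=0 data="ge" -> buffer=ge?????yj??AQI
Fragment 4: offset=9 data="Mu" -> buffer=ge?????yjMuAQI
Fragment 5: offset=2 data="ZnJ" -> buffer=geZnJ??yjMuAQI
Fragment 6: offset=5 data="kB" -> buffer=geZnJkByjMuAQI
Fragment 7: offset=4 data="mSM" -> buffer=geZnmSMyjMuAQI

Answer: geZnmSMyjMuAQI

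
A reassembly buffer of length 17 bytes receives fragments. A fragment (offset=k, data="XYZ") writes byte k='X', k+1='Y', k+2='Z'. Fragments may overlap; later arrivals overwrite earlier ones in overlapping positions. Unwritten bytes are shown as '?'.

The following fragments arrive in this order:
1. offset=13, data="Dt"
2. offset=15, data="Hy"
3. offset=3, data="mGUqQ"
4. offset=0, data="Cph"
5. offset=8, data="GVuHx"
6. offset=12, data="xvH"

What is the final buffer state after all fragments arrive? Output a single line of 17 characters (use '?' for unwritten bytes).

Fragment 1: offset=13 data="Dt" -> buffer=?????????????Dt??
Fragment 2: offset=15 data="Hy" -> buffer=?????????????DtHy
Fragment 3: offset=3 data="mGUqQ" -> buffer=???mGUqQ?????DtHy
Fragment 4: offset=0 data="Cph" -> buffer=CphmGUqQ?????DtHy
Fragment 5: offset=8 data="GVuHx" -> buffer=CphmGUqQGVuHxDtHy
Fragment 6: offset=12 data="xvH" -> buffer=CphmGUqQGVuHxvHHy

Answer: CphmGUqQGVuHxvHHy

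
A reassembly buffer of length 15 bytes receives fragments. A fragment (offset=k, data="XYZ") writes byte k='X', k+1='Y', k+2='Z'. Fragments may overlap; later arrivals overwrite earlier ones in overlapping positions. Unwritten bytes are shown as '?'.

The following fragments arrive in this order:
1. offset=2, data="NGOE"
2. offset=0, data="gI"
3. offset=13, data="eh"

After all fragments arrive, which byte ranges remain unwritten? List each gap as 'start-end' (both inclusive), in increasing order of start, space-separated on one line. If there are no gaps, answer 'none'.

Fragment 1: offset=2 len=4
Fragment 2: offset=0 len=2
Fragment 3: offset=13 len=2
Gaps: 6-12

Answer: 6-12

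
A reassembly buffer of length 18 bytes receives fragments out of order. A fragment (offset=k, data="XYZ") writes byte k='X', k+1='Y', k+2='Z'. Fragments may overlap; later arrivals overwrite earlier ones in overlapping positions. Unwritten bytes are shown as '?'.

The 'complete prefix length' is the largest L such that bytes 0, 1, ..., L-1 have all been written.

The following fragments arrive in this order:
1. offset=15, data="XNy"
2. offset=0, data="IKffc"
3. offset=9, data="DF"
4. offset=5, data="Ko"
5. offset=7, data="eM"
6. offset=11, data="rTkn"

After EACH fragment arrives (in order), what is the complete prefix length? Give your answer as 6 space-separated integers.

Fragment 1: offset=15 data="XNy" -> buffer=???????????????XNy -> prefix_len=0
Fragment 2: offset=0 data="IKffc" -> buffer=IKffc??????????XNy -> prefix_len=5
Fragment 3: offset=9 data="DF" -> buffer=IKffc????DF????XNy -> prefix_len=5
Fragment 4: offset=5 data="Ko" -> buffer=IKffcKo??DF????XNy -> prefix_len=7
Fragment 5: offset=7 data="eM" -> buffer=IKffcKoeMDF????XNy -> prefix_len=11
Fragment 6: offset=11 data="rTkn" -> buffer=IKffcKoeMDFrTknXNy -> prefix_len=18

Answer: 0 5 5 7 11 18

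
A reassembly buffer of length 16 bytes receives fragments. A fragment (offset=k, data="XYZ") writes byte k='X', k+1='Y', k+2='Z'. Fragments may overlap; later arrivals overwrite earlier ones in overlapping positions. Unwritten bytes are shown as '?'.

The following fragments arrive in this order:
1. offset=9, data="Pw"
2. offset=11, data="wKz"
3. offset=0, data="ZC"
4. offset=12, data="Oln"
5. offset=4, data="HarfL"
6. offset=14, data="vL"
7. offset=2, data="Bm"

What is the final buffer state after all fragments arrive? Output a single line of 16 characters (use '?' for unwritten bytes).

Answer: ZCBmHarfLPwwOlvL

Derivation:
Fragment 1: offset=9 data="Pw" -> buffer=?????????Pw?????
Fragment 2: offset=11 data="wKz" -> buffer=?????????PwwKz??
Fragment 3: offset=0 data="ZC" -> buffer=ZC???????PwwKz??
Fragment 4: offset=12 data="Oln" -> buffer=ZC???????PwwOln?
Fragment 5: offset=4 data="HarfL" -> buffer=ZC??HarfLPwwOln?
Fragment 6: offset=14 data="vL" -> buffer=ZC??HarfLPwwOlvL
Fragment 7: offset=2 data="Bm" -> buffer=ZCBmHarfLPwwOlvL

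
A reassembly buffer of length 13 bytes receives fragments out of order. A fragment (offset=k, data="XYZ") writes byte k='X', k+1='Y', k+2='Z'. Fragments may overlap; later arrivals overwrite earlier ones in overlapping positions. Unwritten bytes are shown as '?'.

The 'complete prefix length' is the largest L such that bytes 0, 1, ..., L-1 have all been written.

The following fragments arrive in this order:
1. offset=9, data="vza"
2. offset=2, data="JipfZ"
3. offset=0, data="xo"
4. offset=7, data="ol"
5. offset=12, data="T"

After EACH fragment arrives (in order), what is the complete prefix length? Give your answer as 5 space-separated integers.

Answer: 0 0 7 12 13

Derivation:
Fragment 1: offset=9 data="vza" -> buffer=?????????vza? -> prefix_len=0
Fragment 2: offset=2 data="JipfZ" -> buffer=??JipfZ??vza? -> prefix_len=0
Fragment 3: offset=0 data="xo" -> buffer=xoJipfZ??vza? -> prefix_len=7
Fragment 4: offset=7 data="ol" -> buffer=xoJipfZolvza? -> prefix_len=12
Fragment 5: offset=12 data="T" -> buffer=xoJipfZolvzaT -> prefix_len=13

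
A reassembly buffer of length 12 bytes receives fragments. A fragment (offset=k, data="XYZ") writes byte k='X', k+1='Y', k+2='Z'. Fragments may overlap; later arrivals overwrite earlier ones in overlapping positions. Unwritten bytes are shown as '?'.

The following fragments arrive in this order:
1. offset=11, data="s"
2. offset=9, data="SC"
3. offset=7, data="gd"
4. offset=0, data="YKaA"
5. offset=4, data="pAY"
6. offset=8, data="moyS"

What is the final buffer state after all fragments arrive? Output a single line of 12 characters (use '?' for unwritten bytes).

Answer: YKaApAYgmoyS

Derivation:
Fragment 1: offset=11 data="s" -> buffer=???????????s
Fragment 2: offset=9 data="SC" -> buffer=?????????SCs
Fragment 3: offset=7 data="gd" -> buffer=???????gdSCs
Fragment 4: offset=0 data="YKaA" -> buffer=YKaA???gdSCs
Fragment 5: offset=4 data="pAY" -> buffer=YKaApAYgdSCs
Fragment 6: offset=8 data="moyS" -> buffer=YKaApAYgmoyS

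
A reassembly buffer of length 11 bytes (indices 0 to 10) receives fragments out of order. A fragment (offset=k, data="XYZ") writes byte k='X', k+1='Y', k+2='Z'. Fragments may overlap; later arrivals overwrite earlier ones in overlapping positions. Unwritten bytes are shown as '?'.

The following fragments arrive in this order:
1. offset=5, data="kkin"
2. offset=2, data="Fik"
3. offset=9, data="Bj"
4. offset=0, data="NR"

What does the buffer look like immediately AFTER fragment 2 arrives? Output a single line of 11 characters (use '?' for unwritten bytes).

Fragment 1: offset=5 data="kkin" -> buffer=?????kkin??
Fragment 2: offset=2 data="Fik" -> buffer=??Fikkkin??

Answer: ??Fikkkin??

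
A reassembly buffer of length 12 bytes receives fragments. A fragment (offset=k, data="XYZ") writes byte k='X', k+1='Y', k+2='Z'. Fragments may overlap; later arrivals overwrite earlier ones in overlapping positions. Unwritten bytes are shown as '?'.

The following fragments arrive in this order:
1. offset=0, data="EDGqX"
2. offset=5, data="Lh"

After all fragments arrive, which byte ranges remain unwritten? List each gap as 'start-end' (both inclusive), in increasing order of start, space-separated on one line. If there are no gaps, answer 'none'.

Answer: 7-11

Derivation:
Fragment 1: offset=0 len=5
Fragment 2: offset=5 len=2
Gaps: 7-11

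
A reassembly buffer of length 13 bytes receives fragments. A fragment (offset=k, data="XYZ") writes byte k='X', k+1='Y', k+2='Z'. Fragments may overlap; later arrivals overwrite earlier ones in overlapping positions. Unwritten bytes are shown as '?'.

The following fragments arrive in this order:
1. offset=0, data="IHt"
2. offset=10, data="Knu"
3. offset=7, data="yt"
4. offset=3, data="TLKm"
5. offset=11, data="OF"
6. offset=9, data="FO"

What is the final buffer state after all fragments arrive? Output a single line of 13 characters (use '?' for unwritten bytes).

Fragment 1: offset=0 data="IHt" -> buffer=IHt??????????
Fragment 2: offset=10 data="Knu" -> buffer=IHt???????Knu
Fragment 3: offset=7 data="yt" -> buffer=IHt????yt?Knu
Fragment 4: offset=3 data="TLKm" -> buffer=IHtTLKmyt?Knu
Fragment 5: offset=11 data="OF" -> buffer=IHtTLKmyt?KOF
Fragment 6: offset=9 data="FO" -> buffer=IHtTLKmytFOOF

Answer: IHtTLKmytFOOF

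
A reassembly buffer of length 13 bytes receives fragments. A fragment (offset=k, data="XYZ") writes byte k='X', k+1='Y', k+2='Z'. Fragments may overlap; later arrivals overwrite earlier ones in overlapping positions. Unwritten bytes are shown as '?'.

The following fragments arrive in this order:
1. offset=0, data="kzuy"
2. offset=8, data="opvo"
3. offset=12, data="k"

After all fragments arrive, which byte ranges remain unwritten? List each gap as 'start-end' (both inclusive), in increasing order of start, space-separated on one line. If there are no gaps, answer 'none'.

Answer: 4-7

Derivation:
Fragment 1: offset=0 len=4
Fragment 2: offset=8 len=4
Fragment 3: offset=12 len=1
Gaps: 4-7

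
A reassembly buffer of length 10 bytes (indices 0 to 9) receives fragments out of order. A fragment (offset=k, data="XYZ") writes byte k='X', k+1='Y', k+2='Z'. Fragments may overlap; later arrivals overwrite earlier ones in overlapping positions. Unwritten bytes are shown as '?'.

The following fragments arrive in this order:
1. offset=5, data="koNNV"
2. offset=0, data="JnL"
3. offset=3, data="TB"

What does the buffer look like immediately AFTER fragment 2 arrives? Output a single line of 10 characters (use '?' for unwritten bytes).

Fragment 1: offset=5 data="koNNV" -> buffer=?????koNNV
Fragment 2: offset=0 data="JnL" -> buffer=JnL??koNNV

Answer: JnL??koNNV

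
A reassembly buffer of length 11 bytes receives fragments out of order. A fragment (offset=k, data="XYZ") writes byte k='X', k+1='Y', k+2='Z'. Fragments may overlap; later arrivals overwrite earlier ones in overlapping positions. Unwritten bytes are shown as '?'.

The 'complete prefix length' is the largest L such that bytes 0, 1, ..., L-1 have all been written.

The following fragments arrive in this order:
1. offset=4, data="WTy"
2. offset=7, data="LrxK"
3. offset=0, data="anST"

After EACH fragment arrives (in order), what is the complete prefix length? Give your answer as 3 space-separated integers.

Fragment 1: offset=4 data="WTy" -> buffer=????WTy???? -> prefix_len=0
Fragment 2: offset=7 data="LrxK" -> buffer=????WTyLrxK -> prefix_len=0
Fragment 3: offset=0 data="anST" -> buffer=anSTWTyLrxK -> prefix_len=11

Answer: 0 0 11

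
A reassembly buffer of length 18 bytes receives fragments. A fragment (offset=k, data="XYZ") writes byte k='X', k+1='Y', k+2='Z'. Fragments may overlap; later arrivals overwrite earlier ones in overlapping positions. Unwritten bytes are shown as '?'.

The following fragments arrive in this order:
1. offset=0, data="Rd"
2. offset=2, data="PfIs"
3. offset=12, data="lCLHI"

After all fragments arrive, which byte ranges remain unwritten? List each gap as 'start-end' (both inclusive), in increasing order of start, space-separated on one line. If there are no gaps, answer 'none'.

Answer: 6-11 17-17

Derivation:
Fragment 1: offset=0 len=2
Fragment 2: offset=2 len=4
Fragment 3: offset=12 len=5
Gaps: 6-11 17-17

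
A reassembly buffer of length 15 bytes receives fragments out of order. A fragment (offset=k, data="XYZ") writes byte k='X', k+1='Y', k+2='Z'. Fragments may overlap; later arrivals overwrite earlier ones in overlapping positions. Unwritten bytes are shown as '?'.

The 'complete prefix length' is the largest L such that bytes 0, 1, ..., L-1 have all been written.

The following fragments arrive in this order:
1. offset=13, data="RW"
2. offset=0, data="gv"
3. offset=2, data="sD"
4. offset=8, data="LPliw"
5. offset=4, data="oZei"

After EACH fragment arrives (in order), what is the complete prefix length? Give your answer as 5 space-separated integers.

Answer: 0 2 4 4 15

Derivation:
Fragment 1: offset=13 data="RW" -> buffer=?????????????RW -> prefix_len=0
Fragment 2: offset=0 data="gv" -> buffer=gv???????????RW -> prefix_len=2
Fragment 3: offset=2 data="sD" -> buffer=gvsD?????????RW -> prefix_len=4
Fragment 4: offset=8 data="LPliw" -> buffer=gvsD????LPliwRW -> prefix_len=4
Fragment 5: offset=4 data="oZei" -> buffer=gvsDoZeiLPliwRW -> prefix_len=15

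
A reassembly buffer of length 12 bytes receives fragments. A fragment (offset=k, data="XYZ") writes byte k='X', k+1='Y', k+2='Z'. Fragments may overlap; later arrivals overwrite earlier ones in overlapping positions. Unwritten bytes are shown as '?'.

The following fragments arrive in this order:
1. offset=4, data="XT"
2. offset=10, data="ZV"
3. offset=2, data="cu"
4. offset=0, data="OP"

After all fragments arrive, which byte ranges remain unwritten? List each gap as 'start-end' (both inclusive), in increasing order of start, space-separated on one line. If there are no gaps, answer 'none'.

Answer: 6-9

Derivation:
Fragment 1: offset=4 len=2
Fragment 2: offset=10 len=2
Fragment 3: offset=2 len=2
Fragment 4: offset=0 len=2
Gaps: 6-9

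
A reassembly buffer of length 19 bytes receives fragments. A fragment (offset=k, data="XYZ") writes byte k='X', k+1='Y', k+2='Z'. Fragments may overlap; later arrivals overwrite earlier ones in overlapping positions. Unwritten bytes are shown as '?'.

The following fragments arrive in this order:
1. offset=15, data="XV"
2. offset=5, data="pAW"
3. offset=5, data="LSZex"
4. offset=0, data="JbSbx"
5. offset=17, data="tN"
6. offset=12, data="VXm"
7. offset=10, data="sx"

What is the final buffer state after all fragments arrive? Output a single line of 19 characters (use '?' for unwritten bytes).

Answer: JbSbxLSZexsxVXmXVtN

Derivation:
Fragment 1: offset=15 data="XV" -> buffer=???????????????XV??
Fragment 2: offset=5 data="pAW" -> buffer=?????pAW???????XV??
Fragment 3: offset=5 data="LSZex" -> buffer=?????LSZex?????XV??
Fragment 4: offset=0 data="JbSbx" -> buffer=JbSbxLSZex?????XV??
Fragment 5: offset=17 data="tN" -> buffer=JbSbxLSZex?????XVtN
Fragment 6: offset=12 data="VXm" -> buffer=JbSbxLSZex??VXmXVtN
Fragment 7: offset=10 data="sx" -> buffer=JbSbxLSZexsxVXmXVtN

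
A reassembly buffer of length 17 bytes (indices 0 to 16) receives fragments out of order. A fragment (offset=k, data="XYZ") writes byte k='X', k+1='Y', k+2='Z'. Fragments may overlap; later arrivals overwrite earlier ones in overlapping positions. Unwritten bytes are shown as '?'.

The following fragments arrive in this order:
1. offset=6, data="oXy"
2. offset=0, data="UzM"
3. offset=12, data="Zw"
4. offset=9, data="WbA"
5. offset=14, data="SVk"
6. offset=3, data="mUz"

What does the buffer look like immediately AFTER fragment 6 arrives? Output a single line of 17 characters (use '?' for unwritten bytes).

Fragment 1: offset=6 data="oXy" -> buffer=??????oXy????????
Fragment 2: offset=0 data="UzM" -> buffer=UzM???oXy????????
Fragment 3: offset=12 data="Zw" -> buffer=UzM???oXy???Zw???
Fragment 4: offset=9 data="WbA" -> buffer=UzM???oXyWbAZw???
Fragment 5: offset=14 data="SVk" -> buffer=UzM???oXyWbAZwSVk
Fragment 6: offset=3 data="mUz" -> buffer=UzMmUzoXyWbAZwSVk

Answer: UzMmUzoXyWbAZwSVk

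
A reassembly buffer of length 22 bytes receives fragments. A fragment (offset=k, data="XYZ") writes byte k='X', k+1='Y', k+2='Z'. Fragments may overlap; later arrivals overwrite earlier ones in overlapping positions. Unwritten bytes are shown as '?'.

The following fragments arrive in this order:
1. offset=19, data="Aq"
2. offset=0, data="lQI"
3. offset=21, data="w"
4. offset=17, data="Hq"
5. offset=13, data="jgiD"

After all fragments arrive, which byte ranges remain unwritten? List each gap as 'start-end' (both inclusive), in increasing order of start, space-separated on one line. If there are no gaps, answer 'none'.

Answer: 3-12

Derivation:
Fragment 1: offset=19 len=2
Fragment 2: offset=0 len=3
Fragment 3: offset=21 len=1
Fragment 4: offset=17 len=2
Fragment 5: offset=13 len=4
Gaps: 3-12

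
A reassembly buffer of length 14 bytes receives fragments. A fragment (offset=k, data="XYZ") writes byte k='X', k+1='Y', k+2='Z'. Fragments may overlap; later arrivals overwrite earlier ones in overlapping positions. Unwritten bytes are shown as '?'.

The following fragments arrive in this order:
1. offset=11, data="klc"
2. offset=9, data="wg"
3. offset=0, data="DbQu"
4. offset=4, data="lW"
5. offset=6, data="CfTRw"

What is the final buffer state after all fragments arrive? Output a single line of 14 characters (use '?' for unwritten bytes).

Fragment 1: offset=11 data="klc" -> buffer=???????????klc
Fragment 2: offset=9 data="wg" -> buffer=?????????wgklc
Fragment 3: offset=0 data="DbQu" -> buffer=DbQu?????wgklc
Fragment 4: offset=4 data="lW" -> buffer=DbQulW???wgklc
Fragment 5: offset=6 data="CfTRw" -> buffer=DbQulWCfTRwklc

Answer: DbQulWCfTRwklc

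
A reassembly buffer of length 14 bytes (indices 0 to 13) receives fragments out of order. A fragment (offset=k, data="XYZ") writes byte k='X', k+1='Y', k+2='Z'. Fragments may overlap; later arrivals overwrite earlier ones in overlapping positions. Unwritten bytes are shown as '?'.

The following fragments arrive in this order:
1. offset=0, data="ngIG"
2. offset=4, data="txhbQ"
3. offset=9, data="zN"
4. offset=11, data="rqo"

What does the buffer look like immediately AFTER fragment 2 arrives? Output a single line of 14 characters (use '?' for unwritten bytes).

Fragment 1: offset=0 data="ngIG" -> buffer=ngIG??????????
Fragment 2: offset=4 data="txhbQ" -> buffer=ngIGtxhbQ?????

Answer: ngIGtxhbQ?????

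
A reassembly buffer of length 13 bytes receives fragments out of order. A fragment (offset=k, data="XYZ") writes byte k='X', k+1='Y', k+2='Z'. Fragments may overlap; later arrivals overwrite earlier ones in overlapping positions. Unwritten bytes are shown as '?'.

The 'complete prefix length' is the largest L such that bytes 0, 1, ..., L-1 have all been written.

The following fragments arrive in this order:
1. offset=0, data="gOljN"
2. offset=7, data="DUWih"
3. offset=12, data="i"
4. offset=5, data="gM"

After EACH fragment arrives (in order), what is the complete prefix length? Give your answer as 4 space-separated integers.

Answer: 5 5 5 13

Derivation:
Fragment 1: offset=0 data="gOljN" -> buffer=gOljN???????? -> prefix_len=5
Fragment 2: offset=7 data="DUWih" -> buffer=gOljN??DUWih? -> prefix_len=5
Fragment 3: offset=12 data="i" -> buffer=gOljN??DUWihi -> prefix_len=5
Fragment 4: offset=5 data="gM" -> buffer=gOljNgMDUWihi -> prefix_len=13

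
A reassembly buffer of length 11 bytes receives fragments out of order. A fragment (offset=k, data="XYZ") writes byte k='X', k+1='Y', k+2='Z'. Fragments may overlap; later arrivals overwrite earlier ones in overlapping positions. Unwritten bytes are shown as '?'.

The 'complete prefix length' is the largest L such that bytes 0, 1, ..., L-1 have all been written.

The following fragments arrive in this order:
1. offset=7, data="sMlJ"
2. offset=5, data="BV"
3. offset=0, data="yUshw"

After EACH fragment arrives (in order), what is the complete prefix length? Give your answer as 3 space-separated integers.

Answer: 0 0 11

Derivation:
Fragment 1: offset=7 data="sMlJ" -> buffer=???????sMlJ -> prefix_len=0
Fragment 2: offset=5 data="BV" -> buffer=?????BVsMlJ -> prefix_len=0
Fragment 3: offset=0 data="yUshw" -> buffer=yUshwBVsMlJ -> prefix_len=11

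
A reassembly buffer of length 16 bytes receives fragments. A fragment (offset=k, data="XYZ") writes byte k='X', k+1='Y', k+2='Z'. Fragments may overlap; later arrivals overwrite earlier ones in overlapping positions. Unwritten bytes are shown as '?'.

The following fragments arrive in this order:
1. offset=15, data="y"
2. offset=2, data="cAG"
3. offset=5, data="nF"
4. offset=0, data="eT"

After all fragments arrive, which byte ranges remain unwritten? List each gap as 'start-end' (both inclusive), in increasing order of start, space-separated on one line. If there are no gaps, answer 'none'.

Answer: 7-14

Derivation:
Fragment 1: offset=15 len=1
Fragment 2: offset=2 len=3
Fragment 3: offset=5 len=2
Fragment 4: offset=0 len=2
Gaps: 7-14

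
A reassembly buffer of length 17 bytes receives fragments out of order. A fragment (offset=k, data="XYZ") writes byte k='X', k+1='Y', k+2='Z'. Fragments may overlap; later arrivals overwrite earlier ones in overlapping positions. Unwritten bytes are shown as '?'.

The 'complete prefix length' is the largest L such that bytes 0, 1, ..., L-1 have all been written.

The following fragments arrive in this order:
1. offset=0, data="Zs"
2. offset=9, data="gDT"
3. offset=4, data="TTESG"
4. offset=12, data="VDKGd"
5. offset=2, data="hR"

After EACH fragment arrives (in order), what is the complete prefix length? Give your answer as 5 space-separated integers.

Answer: 2 2 2 2 17

Derivation:
Fragment 1: offset=0 data="Zs" -> buffer=Zs??????????????? -> prefix_len=2
Fragment 2: offset=9 data="gDT" -> buffer=Zs???????gDT????? -> prefix_len=2
Fragment 3: offset=4 data="TTESG" -> buffer=Zs??TTESGgDT????? -> prefix_len=2
Fragment 4: offset=12 data="VDKGd" -> buffer=Zs??TTESGgDTVDKGd -> prefix_len=2
Fragment 5: offset=2 data="hR" -> buffer=ZshRTTESGgDTVDKGd -> prefix_len=17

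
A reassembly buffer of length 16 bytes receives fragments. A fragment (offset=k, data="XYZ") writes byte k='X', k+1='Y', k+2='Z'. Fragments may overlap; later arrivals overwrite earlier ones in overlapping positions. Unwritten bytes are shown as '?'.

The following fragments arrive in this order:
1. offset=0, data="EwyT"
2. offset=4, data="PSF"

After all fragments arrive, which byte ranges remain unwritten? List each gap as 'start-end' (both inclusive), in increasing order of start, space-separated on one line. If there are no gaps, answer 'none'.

Fragment 1: offset=0 len=4
Fragment 2: offset=4 len=3
Gaps: 7-15

Answer: 7-15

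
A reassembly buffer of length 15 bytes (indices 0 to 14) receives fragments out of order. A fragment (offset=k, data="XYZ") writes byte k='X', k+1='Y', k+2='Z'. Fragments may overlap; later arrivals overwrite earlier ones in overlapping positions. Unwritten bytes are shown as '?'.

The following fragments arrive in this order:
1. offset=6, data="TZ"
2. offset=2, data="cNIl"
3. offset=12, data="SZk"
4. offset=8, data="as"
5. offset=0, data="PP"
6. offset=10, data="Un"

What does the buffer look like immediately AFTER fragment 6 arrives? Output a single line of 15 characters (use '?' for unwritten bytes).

Fragment 1: offset=6 data="TZ" -> buffer=??????TZ???????
Fragment 2: offset=2 data="cNIl" -> buffer=??cNIlTZ???????
Fragment 3: offset=12 data="SZk" -> buffer=??cNIlTZ????SZk
Fragment 4: offset=8 data="as" -> buffer=??cNIlTZas??SZk
Fragment 5: offset=0 data="PP" -> buffer=PPcNIlTZas??SZk
Fragment 6: offset=10 data="Un" -> buffer=PPcNIlTZasUnSZk

Answer: PPcNIlTZasUnSZk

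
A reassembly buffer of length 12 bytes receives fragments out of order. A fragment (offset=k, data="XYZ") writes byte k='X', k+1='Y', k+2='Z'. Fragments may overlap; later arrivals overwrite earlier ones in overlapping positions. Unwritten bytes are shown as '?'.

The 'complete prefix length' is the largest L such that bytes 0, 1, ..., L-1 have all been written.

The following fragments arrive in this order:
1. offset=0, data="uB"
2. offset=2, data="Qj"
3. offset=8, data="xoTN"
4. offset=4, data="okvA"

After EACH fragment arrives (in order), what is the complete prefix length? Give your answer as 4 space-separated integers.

Answer: 2 4 4 12

Derivation:
Fragment 1: offset=0 data="uB" -> buffer=uB?????????? -> prefix_len=2
Fragment 2: offset=2 data="Qj" -> buffer=uBQj???????? -> prefix_len=4
Fragment 3: offset=8 data="xoTN" -> buffer=uBQj????xoTN -> prefix_len=4
Fragment 4: offset=4 data="okvA" -> buffer=uBQjokvAxoTN -> prefix_len=12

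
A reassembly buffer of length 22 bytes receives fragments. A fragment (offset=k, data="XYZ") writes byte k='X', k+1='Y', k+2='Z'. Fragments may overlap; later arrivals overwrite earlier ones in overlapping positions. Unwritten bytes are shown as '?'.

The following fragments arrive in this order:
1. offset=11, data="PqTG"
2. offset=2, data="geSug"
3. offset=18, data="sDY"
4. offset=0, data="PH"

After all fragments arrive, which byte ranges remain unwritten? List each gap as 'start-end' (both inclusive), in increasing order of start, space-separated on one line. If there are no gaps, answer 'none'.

Fragment 1: offset=11 len=4
Fragment 2: offset=2 len=5
Fragment 3: offset=18 len=3
Fragment 4: offset=0 len=2
Gaps: 7-10 15-17 21-21

Answer: 7-10 15-17 21-21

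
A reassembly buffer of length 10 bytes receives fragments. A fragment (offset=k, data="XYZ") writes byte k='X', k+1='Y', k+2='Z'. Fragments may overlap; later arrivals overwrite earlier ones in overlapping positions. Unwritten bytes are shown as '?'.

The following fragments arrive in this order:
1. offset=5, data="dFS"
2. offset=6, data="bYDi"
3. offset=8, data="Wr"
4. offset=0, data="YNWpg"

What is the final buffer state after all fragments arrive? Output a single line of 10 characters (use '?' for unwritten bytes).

Answer: YNWpgdbYWr

Derivation:
Fragment 1: offset=5 data="dFS" -> buffer=?????dFS??
Fragment 2: offset=6 data="bYDi" -> buffer=?????dbYDi
Fragment 3: offset=8 data="Wr" -> buffer=?????dbYWr
Fragment 4: offset=0 data="YNWpg" -> buffer=YNWpgdbYWr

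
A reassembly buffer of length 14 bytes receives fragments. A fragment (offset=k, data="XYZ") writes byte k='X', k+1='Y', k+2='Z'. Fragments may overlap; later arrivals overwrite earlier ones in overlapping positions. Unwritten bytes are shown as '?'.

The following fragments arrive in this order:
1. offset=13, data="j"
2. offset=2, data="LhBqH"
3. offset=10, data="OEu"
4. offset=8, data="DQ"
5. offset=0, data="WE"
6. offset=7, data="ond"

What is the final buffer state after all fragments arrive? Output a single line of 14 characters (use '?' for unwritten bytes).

Fragment 1: offset=13 data="j" -> buffer=?????????????j
Fragment 2: offset=2 data="LhBqH" -> buffer=??LhBqH??????j
Fragment 3: offset=10 data="OEu" -> buffer=??LhBqH???OEuj
Fragment 4: offset=8 data="DQ" -> buffer=??LhBqH?DQOEuj
Fragment 5: offset=0 data="WE" -> buffer=WELhBqH?DQOEuj
Fragment 6: offset=7 data="ond" -> buffer=WELhBqHondOEuj

Answer: WELhBqHondOEuj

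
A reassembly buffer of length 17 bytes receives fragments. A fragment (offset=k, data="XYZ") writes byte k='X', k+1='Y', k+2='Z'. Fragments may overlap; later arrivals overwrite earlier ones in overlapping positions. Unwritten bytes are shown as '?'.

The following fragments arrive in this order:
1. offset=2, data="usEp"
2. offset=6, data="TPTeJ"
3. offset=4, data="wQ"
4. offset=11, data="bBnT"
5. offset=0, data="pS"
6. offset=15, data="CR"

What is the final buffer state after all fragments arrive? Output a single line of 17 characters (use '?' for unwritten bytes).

Answer: pSuswQTPTeJbBnTCR

Derivation:
Fragment 1: offset=2 data="usEp" -> buffer=??usEp???????????
Fragment 2: offset=6 data="TPTeJ" -> buffer=??usEpTPTeJ??????
Fragment 3: offset=4 data="wQ" -> buffer=??uswQTPTeJ??????
Fragment 4: offset=11 data="bBnT" -> buffer=??uswQTPTeJbBnT??
Fragment 5: offset=0 data="pS" -> buffer=pSuswQTPTeJbBnT??
Fragment 6: offset=15 data="CR" -> buffer=pSuswQTPTeJbBnTCR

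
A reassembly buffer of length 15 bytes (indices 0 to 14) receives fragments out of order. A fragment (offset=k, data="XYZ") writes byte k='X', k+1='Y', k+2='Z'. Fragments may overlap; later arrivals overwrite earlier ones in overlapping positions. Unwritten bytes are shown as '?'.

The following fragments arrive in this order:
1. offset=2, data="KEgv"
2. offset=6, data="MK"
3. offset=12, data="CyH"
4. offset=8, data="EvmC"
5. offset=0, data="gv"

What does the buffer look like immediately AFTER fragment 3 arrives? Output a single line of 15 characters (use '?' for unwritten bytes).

Answer: ??KEgvMK????CyH

Derivation:
Fragment 1: offset=2 data="KEgv" -> buffer=??KEgv?????????
Fragment 2: offset=6 data="MK" -> buffer=??KEgvMK???????
Fragment 3: offset=12 data="CyH" -> buffer=??KEgvMK????CyH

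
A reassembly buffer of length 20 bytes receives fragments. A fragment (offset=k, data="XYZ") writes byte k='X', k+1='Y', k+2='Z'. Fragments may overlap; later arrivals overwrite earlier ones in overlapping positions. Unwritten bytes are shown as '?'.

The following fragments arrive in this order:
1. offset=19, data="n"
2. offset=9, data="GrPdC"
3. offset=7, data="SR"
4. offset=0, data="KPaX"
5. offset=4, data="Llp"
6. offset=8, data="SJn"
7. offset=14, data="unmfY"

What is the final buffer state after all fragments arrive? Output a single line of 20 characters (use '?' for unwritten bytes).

Fragment 1: offset=19 data="n" -> buffer=???????????????????n
Fragment 2: offset=9 data="GrPdC" -> buffer=?????????GrPdC?????n
Fragment 3: offset=7 data="SR" -> buffer=???????SRGrPdC?????n
Fragment 4: offset=0 data="KPaX" -> buffer=KPaX???SRGrPdC?????n
Fragment 5: offset=4 data="Llp" -> buffer=KPaXLlpSRGrPdC?????n
Fragment 6: offset=8 data="SJn" -> buffer=KPaXLlpSSJnPdC?????n
Fragment 7: offset=14 data="unmfY" -> buffer=KPaXLlpSSJnPdCunmfYn

Answer: KPaXLlpSSJnPdCunmfYn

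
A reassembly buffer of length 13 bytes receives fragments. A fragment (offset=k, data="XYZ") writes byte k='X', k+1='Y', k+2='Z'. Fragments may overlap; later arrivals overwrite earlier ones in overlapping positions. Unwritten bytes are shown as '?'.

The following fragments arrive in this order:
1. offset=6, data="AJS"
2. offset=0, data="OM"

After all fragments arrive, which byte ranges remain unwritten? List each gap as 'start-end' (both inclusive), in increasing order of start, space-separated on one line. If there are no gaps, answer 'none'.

Answer: 2-5 9-12

Derivation:
Fragment 1: offset=6 len=3
Fragment 2: offset=0 len=2
Gaps: 2-5 9-12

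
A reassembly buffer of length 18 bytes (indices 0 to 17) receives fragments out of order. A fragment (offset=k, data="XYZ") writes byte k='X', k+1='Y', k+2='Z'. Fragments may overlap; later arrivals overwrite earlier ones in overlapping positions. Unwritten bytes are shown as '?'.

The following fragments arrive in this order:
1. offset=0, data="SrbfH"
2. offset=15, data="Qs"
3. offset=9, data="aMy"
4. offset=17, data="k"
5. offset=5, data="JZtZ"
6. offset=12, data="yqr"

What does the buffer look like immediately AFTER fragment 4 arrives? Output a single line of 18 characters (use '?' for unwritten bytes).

Answer: SrbfH????aMy???Qsk

Derivation:
Fragment 1: offset=0 data="SrbfH" -> buffer=SrbfH?????????????
Fragment 2: offset=15 data="Qs" -> buffer=SrbfH??????????Qs?
Fragment 3: offset=9 data="aMy" -> buffer=SrbfH????aMy???Qs?
Fragment 4: offset=17 data="k" -> buffer=SrbfH????aMy???Qsk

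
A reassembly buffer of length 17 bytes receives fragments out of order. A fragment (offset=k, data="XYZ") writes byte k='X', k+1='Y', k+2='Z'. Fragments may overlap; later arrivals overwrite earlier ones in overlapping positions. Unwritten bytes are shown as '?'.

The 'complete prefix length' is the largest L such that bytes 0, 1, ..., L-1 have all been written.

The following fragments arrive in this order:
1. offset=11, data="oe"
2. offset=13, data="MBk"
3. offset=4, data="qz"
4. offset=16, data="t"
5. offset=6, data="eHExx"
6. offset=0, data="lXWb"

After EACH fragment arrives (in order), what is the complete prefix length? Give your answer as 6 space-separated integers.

Answer: 0 0 0 0 0 17

Derivation:
Fragment 1: offset=11 data="oe" -> buffer=???????????oe???? -> prefix_len=0
Fragment 2: offset=13 data="MBk" -> buffer=???????????oeMBk? -> prefix_len=0
Fragment 3: offset=4 data="qz" -> buffer=????qz?????oeMBk? -> prefix_len=0
Fragment 4: offset=16 data="t" -> buffer=????qz?????oeMBkt -> prefix_len=0
Fragment 5: offset=6 data="eHExx" -> buffer=????qzeHExxoeMBkt -> prefix_len=0
Fragment 6: offset=0 data="lXWb" -> buffer=lXWbqzeHExxoeMBkt -> prefix_len=17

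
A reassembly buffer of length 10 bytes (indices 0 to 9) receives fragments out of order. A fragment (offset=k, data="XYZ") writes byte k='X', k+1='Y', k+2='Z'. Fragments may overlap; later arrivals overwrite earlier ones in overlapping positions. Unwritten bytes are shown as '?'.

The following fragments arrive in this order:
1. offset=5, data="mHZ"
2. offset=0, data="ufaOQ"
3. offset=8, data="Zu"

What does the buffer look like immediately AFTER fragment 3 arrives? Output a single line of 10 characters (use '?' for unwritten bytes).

Fragment 1: offset=5 data="mHZ" -> buffer=?????mHZ??
Fragment 2: offset=0 data="ufaOQ" -> buffer=ufaOQmHZ??
Fragment 3: offset=8 data="Zu" -> buffer=ufaOQmHZZu

Answer: ufaOQmHZZu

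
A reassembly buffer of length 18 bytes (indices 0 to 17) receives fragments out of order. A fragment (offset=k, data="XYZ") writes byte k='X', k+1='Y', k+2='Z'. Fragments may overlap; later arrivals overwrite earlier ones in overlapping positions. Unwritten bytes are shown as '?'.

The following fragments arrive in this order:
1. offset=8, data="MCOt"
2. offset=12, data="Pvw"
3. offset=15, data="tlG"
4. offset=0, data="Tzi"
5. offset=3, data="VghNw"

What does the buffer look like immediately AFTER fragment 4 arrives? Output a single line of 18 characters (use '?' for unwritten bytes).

Answer: Tzi?????MCOtPvwtlG

Derivation:
Fragment 1: offset=8 data="MCOt" -> buffer=????????MCOt??????
Fragment 2: offset=12 data="Pvw" -> buffer=????????MCOtPvw???
Fragment 3: offset=15 data="tlG" -> buffer=????????MCOtPvwtlG
Fragment 4: offset=0 data="Tzi" -> buffer=Tzi?????MCOtPvwtlG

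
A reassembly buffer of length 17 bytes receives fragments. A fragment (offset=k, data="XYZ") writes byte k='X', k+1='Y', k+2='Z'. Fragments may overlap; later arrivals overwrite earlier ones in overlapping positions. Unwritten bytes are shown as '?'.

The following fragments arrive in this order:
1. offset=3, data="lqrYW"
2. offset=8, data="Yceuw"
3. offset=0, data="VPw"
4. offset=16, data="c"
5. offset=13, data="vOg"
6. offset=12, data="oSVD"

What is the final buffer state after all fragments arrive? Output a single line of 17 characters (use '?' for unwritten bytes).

Fragment 1: offset=3 data="lqrYW" -> buffer=???lqrYW?????????
Fragment 2: offset=8 data="Yceuw" -> buffer=???lqrYWYceuw????
Fragment 3: offset=0 data="VPw" -> buffer=VPwlqrYWYceuw????
Fragment 4: offset=16 data="c" -> buffer=VPwlqrYWYceuw???c
Fragment 5: offset=13 data="vOg" -> buffer=VPwlqrYWYceuwvOgc
Fragment 6: offset=12 data="oSVD" -> buffer=VPwlqrYWYceuoSVDc

Answer: VPwlqrYWYceuoSVDc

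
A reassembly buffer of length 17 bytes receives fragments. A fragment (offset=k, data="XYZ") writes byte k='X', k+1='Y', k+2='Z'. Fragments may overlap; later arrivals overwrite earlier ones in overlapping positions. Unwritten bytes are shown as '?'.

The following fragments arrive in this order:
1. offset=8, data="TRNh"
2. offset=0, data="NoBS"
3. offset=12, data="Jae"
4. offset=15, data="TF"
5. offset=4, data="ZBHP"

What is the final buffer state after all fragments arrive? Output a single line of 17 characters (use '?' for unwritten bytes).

Answer: NoBSZBHPTRNhJaeTF

Derivation:
Fragment 1: offset=8 data="TRNh" -> buffer=????????TRNh?????
Fragment 2: offset=0 data="NoBS" -> buffer=NoBS????TRNh?????
Fragment 3: offset=12 data="Jae" -> buffer=NoBS????TRNhJae??
Fragment 4: offset=15 data="TF" -> buffer=NoBS????TRNhJaeTF
Fragment 5: offset=4 data="ZBHP" -> buffer=NoBSZBHPTRNhJaeTF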